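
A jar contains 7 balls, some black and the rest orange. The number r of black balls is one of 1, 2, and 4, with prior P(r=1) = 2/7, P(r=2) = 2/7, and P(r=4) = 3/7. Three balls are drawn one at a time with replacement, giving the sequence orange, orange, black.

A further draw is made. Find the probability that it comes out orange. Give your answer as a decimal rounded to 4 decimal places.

0.6408

The likelihood of the observed sequence under each hypothesis: P(data | r = 1) = (6/7)(6/7)(1/7) = 0.10496; P(data | r = 2) = (5/7)(5/7)(2/7) = 0.14577; P(data | r = 4) = (3/7)(3/7)(4/7) = 0.10496.
Weighting by the prior gives 2/7 · 0.10496 = 0.029988, 2/7 · 0.14577 = 0.041649, 3/7 · 0.10496 = 0.044981; summing to 0.11662.
Dividing through by the total gives posterior P(r = 1 | data) = 0.25714, P(r = 2 | data) = 0.35714, P(r = 4 | data) = 0.38571.
So P(orange next | data) = Σ P(orange next | H) P(H | data) = (6/7)(0.25714) + (5/7)(0.35714) + (3/7)(0.38571) = 0.64082.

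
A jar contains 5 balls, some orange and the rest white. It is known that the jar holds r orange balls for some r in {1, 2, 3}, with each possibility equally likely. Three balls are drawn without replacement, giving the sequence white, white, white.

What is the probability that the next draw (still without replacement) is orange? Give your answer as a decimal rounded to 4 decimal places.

The likelihood of the observed sequence under each hypothesis: P(data | r = 1) = (4/5)(3/4)(2/3) = 2/5; P(data | r = 2) = (3/5)(2/4)(1/3) = 1/10; P(data | r = 3) = (2/5)(1/4)(0/3) = 0.
The prior-weighted likelihoods are 1/3 · 2/5 = 2/15, 1/3 · 1/10 = 1/30, 1/3 · 0 = 0; summing to 1/6.
Dividing through by the total gives posterior P(r = 1 | data) = 4/5, P(r = 2 | data) = 1/5, P(r = 3 | data) = 0.
The predictive probability is P(orange next | data) = (1/2)(4/5) + (1)(1/5) = 3/5.

0.6000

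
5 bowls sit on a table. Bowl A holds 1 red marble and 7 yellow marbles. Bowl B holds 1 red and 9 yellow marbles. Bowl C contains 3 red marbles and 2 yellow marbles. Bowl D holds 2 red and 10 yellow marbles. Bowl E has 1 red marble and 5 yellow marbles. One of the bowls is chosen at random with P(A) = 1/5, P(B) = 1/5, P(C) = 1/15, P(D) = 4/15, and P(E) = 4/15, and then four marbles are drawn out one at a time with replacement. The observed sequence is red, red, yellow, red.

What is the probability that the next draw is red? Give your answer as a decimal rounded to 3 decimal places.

Under each hypothesis, the probability of the observed sequence is: P(data | bowl A) = (1/8)(1/8)(7/8)(1/8) = 0.001709; P(data | bowl B) = (1/10)(1/10)(9/10)(1/10) = 0.0009; P(data | bowl C) = (3/5)(3/5)(2/5)(3/5) = 0.0864; P(data | bowl D) = (2/12)(2/12)(10/12)(2/12) = 0.003858; P(data | bowl E) = (1/6)(1/6)(5/6)(1/6) = 0.003858.
Multiplying each by its prior: 1/5 · 0.001709 = 0.0003418, 1/5 · 0.0009 = 0.00018, 1/15 · 0.0864 = 0.00576, 4/15 · 0.003858 = 0.0010288, 4/15 · 0.003858 = 0.0010288; with total 0.0083394.
The posterior is then P(bowl A | data) = 0.040986, P(bowl B | data) = 0.021584, P(bowl C | data) = 0.6907, P(bowl D | data) = 0.12337, P(bowl E | data) = 0.12337.
So P(red next | data) = Σ P(red next | H) P(H | data) = (1/8)(0.040986) + (1/10)(0.021584) + (3/5)(0.6907) + (1/6)(0.12337) + (1/6)(0.12337) = 0.46282.

0.463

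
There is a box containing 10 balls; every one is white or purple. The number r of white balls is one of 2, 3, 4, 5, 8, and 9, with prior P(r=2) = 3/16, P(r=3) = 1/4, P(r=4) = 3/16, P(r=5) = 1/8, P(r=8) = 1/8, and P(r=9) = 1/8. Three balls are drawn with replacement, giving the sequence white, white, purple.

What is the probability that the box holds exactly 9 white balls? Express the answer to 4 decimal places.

0.1242

Compute the likelihood of the observed sequence for each case: P(data | r = 2) = (2/10)(2/10)(8/10) = 0.032; P(data | r = 3) = (3/10)(3/10)(7/10) = 0.063; P(data | r = 4) = (4/10)(4/10)(6/10) = 0.096; P(data | r = 5) = (5/10)(5/10)(5/10) = 0.125; P(data | r = 8) = (8/10)(8/10)(2/10) = 0.128; P(data | r = 9) = (9/10)(9/10)(1/10) = 0.081.
The prior-weighted likelihoods are 3/16 · 0.032 = 0.006, 1/4 · 0.063 = 0.01575, 3/16 · 0.096 = 0.018, 1/8 · 0.125 = 0.015625, 1/8 · 0.128 = 0.016, 1/8 · 0.081 = 0.010125; summing to 0.0815.
By Bayes' rule, P(r = 9 | data) = (0.010125) / (0.0815) = 0.12423.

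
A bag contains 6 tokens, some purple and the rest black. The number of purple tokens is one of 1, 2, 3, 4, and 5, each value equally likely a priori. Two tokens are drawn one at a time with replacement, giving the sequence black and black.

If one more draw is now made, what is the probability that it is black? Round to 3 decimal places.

0.682

The likelihood of the observed sequence under each hypothesis: P(data | r = 1) = (5/6)(5/6) = 25/36; P(data | r = 2) = (4/6)(4/6) = 4/9; P(data | r = 3) = (3/6)(3/6) = 1/4; P(data | r = 4) = (2/6)(2/6) = 1/9; P(data | r = 5) = (1/6)(1/6) = 1/36.
The prior-weighted likelihoods are 1/5 · 25/36 = 5/36, 1/5 · 4/9 = 4/45, 1/5 · 1/4 = 1/20, 1/5 · 1/9 = 1/45, 1/5 · 1/36 = 1/180; these sum to 11/36.
Dividing through by the total gives posterior P(r = 1 | data) = 5/11, P(r = 2 | data) = 16/55, P(r = 3 | data) = 9/55, P(r = 4 | data) = 4/55, P(r = 5 | data) = 1/55.
Averaging over the posterior, P(black next | data) = (5/6)(5/11) + (2/3)(16/55) + (1/2)(9/55) + (1/3)(4/55) + (1/6)(1/55) = 15/22.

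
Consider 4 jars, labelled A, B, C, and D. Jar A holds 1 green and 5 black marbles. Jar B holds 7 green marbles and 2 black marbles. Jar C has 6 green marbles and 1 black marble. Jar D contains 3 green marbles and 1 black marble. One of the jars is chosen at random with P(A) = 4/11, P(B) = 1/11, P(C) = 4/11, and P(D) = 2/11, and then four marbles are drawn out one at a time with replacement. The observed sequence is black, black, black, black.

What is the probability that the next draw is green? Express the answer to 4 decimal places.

Compute the likelihood of the observed sequence for each case: P(data | jar A) = (5/6)(5/6)(5/6)(5/6) = 0.48225; P(data | jar B) = (2/9)(2/9)(2/9)(2/9) = 0.0024387; P(data | jar C) = (1/7)(1/7)(1/7)(1/7) = 0.00041649; P(data | jar D) = (1/4)(1/4)(1/4)(1/4) = 0.0039062.
Multiplying each by its prior: 4/11 · 0.48225 = 0.17536, 1/11 · 0.0024387 = 0.0002217, 4/11 · 0.00041649 = 0.00015145, 2/11 · 0.0039062 = 0.00071023; summing to 0.17645.
The posterior is then P(jar A | data) = 0.99386, P(jar B | data) = 0.0012564, P(jar C | data) = 0.00085834, P(jar D | data) = 0.0040251.
The predictive probability is P(green next | data) = (1/6)(0.99386) + (7/9)(0.0012564) + (6/7)(0.00085834) + (3/4)(0.0040251) = 0.17038.

0.1704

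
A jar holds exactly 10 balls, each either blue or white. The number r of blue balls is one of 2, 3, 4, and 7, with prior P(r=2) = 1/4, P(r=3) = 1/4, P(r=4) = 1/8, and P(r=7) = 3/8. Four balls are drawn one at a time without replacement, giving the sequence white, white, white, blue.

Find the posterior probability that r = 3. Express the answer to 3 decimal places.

For each hypothesis, P(data | H) works out to: P(data | r = 2) = (8/10)(7/9)(6/8)(2/7) = 0.13333; P(data | r = 3) = (7/10)(6/9)(5/8)(3/7) = 0.125; P(data | r = 4) = (6/10)(5/9)(4/8)(4/7) = 0.095238; P(data | r = 7) = (3/10)(2/9)(1/8)(7/7) = 0.0083333.
Weighting by the prior gives 1/4 · 0.13333 = 0.033333, 1/4 · 0.125 = 0.03125, 1/8 · 0.095238 = 0.011905, 3/8 · 0.0083333 = 0.003125; these sum to 0.079613.
By Bayes' rule, P(r = 3 | data) = (0.03125) / (0.079613) = 0.39252.

0.393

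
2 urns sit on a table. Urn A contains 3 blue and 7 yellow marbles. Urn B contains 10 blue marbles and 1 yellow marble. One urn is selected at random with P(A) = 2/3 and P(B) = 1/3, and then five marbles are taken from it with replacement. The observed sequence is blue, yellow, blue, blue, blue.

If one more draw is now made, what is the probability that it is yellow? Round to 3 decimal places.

Under each hypothesis, the probability of the observed sequence is: P(data | urn A) = (3/10)(7/10)(3/10)(3/10)(3/10) = 0.00567; P(data | urn B) = (10/11)(1/11)(10/11)(10/11)(10/11) = 0.062092.
The prior-weighted likelihoods are 2/3 · 0.00567 = 0.00378, 1/3 · 0.062092 = 0.020697; these sum to 0.024477.
Dividing through by the total gives posterior P(urn A | data) = 0.15443, P(urn B | data) = 0.84557.
Averaging over the posterior, P(yellow next | data) = (7/10)(0.15443) + (1/11)(0.84557) = 0.18497.

0.185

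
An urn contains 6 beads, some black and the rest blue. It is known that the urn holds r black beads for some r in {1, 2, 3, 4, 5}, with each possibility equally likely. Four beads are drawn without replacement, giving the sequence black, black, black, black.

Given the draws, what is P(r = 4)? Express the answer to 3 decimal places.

Compute the likelihood of the observed sequence for each case: P(data | r = 1) = (1/6)(0/5) = 0; P(data | r = 2) = (2/6)(1/5)(0/4) = 0; P(data | r = 3) = (3/6)(2/5)(1/4)(0/3) = 0; P(data | r = 4) = (4/6)(3/5)(2/4)(1/3) = 1/15; P(data | r = 5) = (5/6)(4/5)(3/4)(2/3) = 1/3.
The prior-weighted likelihoods are 1/5 · 0 = 0, 1/5 · 0 = 0, 1/5 · 0 = 0, 1/5 · 1/15 = 1/75, 1/5 · 1/3 = 1/15; these sum to 2/25.
By Bayes' rule, P(r = 4 | data) = (1/75) / (2/25) = 1/6.

0.167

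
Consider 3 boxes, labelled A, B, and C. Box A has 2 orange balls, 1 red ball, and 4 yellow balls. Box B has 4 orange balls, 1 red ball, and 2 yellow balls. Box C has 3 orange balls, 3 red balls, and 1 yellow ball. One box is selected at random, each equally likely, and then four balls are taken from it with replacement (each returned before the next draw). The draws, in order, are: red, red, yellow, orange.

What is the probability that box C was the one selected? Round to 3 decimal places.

0.628

For each hypothesis, P(data | H) works out to: P(data | box A) = (1/7)(1/7)(4/7)(2/7) = 0.0033319; P(data | box B) = (1/7)(1/7)(2/7)(4/7) = 0.0033319; P(data | box C) = (3/7)(3/7)(1/7)(3/7) = 0.011245.
Weighting by the prior gives 1/3 · 0.0033319 = 0.0011106, 1/3 · 0.0033319 = 0.0011106, 1/3 · 0.011245 = 0.0037484; summing to 0.0059697.
Hence P(box C | data) = (0.0037484) / (0.0059697) = 0.62791.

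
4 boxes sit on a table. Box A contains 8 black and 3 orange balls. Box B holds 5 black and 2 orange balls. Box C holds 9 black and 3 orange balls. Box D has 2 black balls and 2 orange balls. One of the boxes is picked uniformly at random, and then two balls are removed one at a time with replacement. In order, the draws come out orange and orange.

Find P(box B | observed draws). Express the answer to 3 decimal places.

0.174

The likelihood of the observed sequence under each hypothesis: P(data | box A) = (3/11)(3/11) = 0.07438; P(data | box B) = (2/7)(2/7) = 0.081633; P(data | box C) = (3/12)(3/12) = 0.0625; P(data | box D) = (2/4)(2/4) = 0.25.
Multiplying each by its prior: 1/4 · 0.07438 = 0.018595, 1/4 · 0.081633 = 0.020408, 1/4 · 0.0625 = 0.015625, 1/4 · 0.25 = 0.0625; with total 0.11713.
So P(box B | data) = (0.020408) / (0.11713) = 0.17424.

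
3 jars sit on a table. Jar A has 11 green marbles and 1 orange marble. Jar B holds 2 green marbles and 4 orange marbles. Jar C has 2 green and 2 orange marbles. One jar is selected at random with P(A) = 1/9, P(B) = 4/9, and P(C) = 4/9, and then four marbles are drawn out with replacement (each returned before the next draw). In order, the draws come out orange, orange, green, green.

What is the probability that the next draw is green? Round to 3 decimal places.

Under each hypothesis, the probability of the observed sequence is: P(data | jar A) = (1/12)(1/12)(11/12)(11/12) = 0.0058353; P(data | jar B) = (4/6)(4/6)(2/6)(2/6) = 0.049383; P(data | jar C) = (2/4)(2/4)(2/4)(2/4) = 0.0625.
Weighting by the prior gives 1/9 · 0.0058353 = 0.00064836, 4/9 · 0.049383 = 0.021948, 4/9 · 0.0625 = 0.027778; with total 0.050374.
The posterior is then P(jar A | data) = 0.012871, P(jar B | data) = 0.4357, P(jar C | data) = 0.55143.
The predictive probability is P(green next | data) = (11/12)(0.012871) + (1/3)(0.4357) + (1/2)(0.55143) = 0.43275.

0.433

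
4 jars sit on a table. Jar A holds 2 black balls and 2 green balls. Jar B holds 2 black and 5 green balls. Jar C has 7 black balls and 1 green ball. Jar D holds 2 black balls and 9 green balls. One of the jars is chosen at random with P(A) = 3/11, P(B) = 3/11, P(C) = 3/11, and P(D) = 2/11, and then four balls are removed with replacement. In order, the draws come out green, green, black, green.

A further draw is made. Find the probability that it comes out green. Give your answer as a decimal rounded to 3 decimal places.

0.682

Compute the likelihood of the observed sequence for each case: P(data | jar A) = (2/4)(2/4)(2/4)(2/4) = 0.0625; P(data | jar B) = (5/7)(5/7)(2/7)(5/7) = 0.10412; P(data | jar C) = (1/8)(1/8)(7/8)(1/8) = 0.001709; P(data | jar D) = (9/11)(9/11)(2/11)(9/11) = 0.099583.
Multiplying each by its prior: 3/11 · 0.0625 = 0.017045, 3/11 · 0.10412 = 0.028397, 3/11 · 0.001709 = 0.00046609, 2/11 · 0.099583 = 0.018106; summing to 0.064015.
Dividing through by the total gives posterior P(jar A | data) = 0.26627, P(jar B | data) = 0.4436, P(jar C | data) = 0.0072809, P(jar D | data) = 0.28284.
The predictive probability is P(green next | data) = (1/2)(0.26627) + (5/7)(0.4436) + (1/8)(0.0072809) + (9/11)(0.28284) = 0.68232.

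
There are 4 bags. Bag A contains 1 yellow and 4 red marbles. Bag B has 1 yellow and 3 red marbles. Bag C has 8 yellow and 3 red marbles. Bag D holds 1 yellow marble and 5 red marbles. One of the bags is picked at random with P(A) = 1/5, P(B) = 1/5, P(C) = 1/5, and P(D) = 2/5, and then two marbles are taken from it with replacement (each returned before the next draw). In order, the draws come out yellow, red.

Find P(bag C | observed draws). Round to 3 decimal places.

0.241

Compute the likelihood of the observed sequence for each case: P(data | bag A) = (1/5)(4/5) = 0.16; P(data | bag B) = (1/4)(3/4) = 0.1875; P(data | bag C) = (8/11)(3/11) = 0.19835; P(data | bag D) = (1/6)(5/6) = 0.13889.
The prior-weighted likelihoods are 1/5 · 0.16 = 0.032, 1/5 · 0.1875 = 0.0375, 1/5 · 0.19835 = 0.039669, 2/5 · 0.13889 = 0.055556; these sum to 0.16472.
Therefore the posterior P(bag C | data) = (0.039669) / (0.16472) = 0.24082.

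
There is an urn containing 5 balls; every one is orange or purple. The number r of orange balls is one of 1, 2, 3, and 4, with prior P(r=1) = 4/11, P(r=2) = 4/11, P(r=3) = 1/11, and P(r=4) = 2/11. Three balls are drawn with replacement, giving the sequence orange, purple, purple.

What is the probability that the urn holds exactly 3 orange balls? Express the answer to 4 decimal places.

Under each hypothesis, the probability of the observed sequence is: P(data | r = 1) = (1/5)(4/5)(4/5) = 0.128; P(data | r = 2) = (2/5)(3/5)(3/5) = 0.144; P(data | r = 3) = (3/5)(2/5)(2/5) = 0.096; P(data | r = 4) = (4/5)(1/5)(1/5) = 0.032.
Weighting by the prior gives 4/11 · 0.128 = 0.046545, 4/11 · 0.144 = 0.052364, 1/11 · 0.096 = 0.0087273, 2/11 · 0.032 = 0.0058182; these sum to 0.11345.
Hence P(r = 3 | data) = (0.0087273) / (0.11345) = 0.076923.

0.0769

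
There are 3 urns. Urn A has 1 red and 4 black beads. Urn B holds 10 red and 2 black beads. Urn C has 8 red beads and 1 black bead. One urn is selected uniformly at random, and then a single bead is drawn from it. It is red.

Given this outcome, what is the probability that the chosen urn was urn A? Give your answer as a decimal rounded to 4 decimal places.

Under each hypothesis, the probability of this draw is: P(data | urn A) = (1/5) = 1/5; P(data | urn B) = (10/12) = 5/6; P(data | urn C) = (8/9) = 8/9.
The prior-weighted likelihoods are 1/3 · 1/5 = 1/15, 1/3 · 5/6 = 5/18, 1/3 · 8/9 = 8/27; with total 173/270.
So P(urn A | data) = (1/15) / (173/270) = 18/173.

0.1040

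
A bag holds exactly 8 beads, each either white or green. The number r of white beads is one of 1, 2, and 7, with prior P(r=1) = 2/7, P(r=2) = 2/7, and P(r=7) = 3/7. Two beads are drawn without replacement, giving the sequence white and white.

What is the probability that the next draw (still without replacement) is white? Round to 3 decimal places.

0.808

For each hypothesis, P(data | H) works out to: P(data | r = 1) = (1/8)(0/7) = 0; P(data | r = 2) = (2/8)(1/7) = 1/28; P(data | r = 7) = (7/8)(6/7) = 3/4.
The prior-weighted likelihoods are 2/7 · 0 = 0, 2/7 · 1/28 = 1/98, 3/7 · 3/4 = 9/28; with total 65/196.
Dividing through by the total gives posterior P(r = 1 | data) = 0, P(r = 2 | data) = 2/65, P(r = 7 | data) = 63/65.
So P(white next | data) = Σ P(white next | H) P(H | data) = (0)(2/65) + (5/6)(63/65) = 21/26.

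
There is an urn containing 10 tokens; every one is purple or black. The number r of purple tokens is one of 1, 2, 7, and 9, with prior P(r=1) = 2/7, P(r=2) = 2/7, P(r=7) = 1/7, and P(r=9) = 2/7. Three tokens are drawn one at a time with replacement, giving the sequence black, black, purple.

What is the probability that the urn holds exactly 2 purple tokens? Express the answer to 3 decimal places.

Compute the likelihood of the observed sequence for each case: P(data | r = 1) = (9/10)(9/10)(1/10) = 0.081; P(data | r = 2) = (8/10)(8/10)(2/10) = 0.128; P(data | r = 7) = (3/10)(3/10)(7/10) = 0.063; P(data | r = 9) = (1/10)(1/10)(9/10) = 0.009.
Multiplying each by its prior: 2/7 · 0.081 = 0.023143, 2/7 · 0.128 = 0.036571, 1/7 · 0.063 = 0.009, 2/7 · 0.009 = 0.0025714; with total 0.071286.
By Bayes' rule, P(r = 2 | data) = (0.036571) / (0.071286) = 0.51303.

0.513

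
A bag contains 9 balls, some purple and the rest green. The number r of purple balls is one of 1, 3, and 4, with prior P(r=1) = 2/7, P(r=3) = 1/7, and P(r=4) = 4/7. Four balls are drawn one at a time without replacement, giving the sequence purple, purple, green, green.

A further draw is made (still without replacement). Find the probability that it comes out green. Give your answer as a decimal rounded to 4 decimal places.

For each hypothesis, P(data | H) works out to: P(data | r = 1) = (1/9)(0/8) = 0; P(data | r = 3) = (3/9)(2/8)(6/7)(5/6) = 0.059524; P(data | r = 4) = (4/9)(3/8)(5/7)(4/6) = 0.079365.
Multiplying each by its prior: 2/7 · 0 = 0, 1/7 · 0.059524 = 0.0085034, 4/7 · 0.079365 = 0.045351; these sum to 0.053855.
Normalising, the posterior is P(r = 1 | data) = 0, P(r = 3 | data) = 0.15789, P(r = 4 | data) = 0.84211.
The predictive probability is P(green next | data) = (4/5)(0.15789) + (3/5)(0.84211) = 0.63158.

0.6316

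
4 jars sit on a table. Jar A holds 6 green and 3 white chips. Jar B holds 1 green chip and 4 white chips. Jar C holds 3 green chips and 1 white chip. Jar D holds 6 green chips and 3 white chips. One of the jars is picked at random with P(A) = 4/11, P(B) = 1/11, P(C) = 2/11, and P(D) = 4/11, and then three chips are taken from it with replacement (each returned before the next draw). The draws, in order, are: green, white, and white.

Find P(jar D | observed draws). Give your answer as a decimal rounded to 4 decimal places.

0.3638

For each hypothesis, P(data | H) works out to: P(data | jar A) = (6/9)(3/9)(3/9) = 0.074074; P(data | jar B) = (1/5)(4/5)(4/5) = 0.128; P(data | jar C) = (3/4)(1/4)(1/4) = 0.046875; P(data | jar D) = (6/9)(3/9)(3/9) = 0.074074.
Weighting by the prior gives 4/11 · 0.074074 = 0.026936, 1/11 · 0.128 = 0.011636, 2/11 · 0.046875 = 0.0085227, 4/11 · 0.074074 = 0.026936; with total 0.074031.
So P(jar D | data) = (0.026936) / (0.074031) = 0.36385.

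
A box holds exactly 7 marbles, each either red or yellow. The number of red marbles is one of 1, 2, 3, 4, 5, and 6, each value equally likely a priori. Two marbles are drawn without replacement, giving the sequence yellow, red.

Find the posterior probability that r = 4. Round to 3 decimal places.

0.214

The likelihood of the observed sequence under each hypothesis: P(data | r = 1) = (6/7)(1/6) = 1/7; P(data | r = 2) = (5/7)(2/6) = 5/21; P(data | r = 3) = (4/7)(3/6) = 2/7; P(data | r = 4) = (3/7)(4/6) = 2/7; P(data | r = 5) = (2/7)(5/6) = 5/21; P(data | r = 6) = (1/7)(6/6) = 1/7.
The prior-weighted likelihoods are 1/6 · 1/7 = 1/42, 1/6 · 5/21 = 5/126, 1/6 · 2/7 = 1/21, 1/6 · 2/7 = 1/21, 1/6 · 5/21 = 5/126, 1/6 · 1/7 = 1/42; these sum to 2/9.
So P(r = 4 | data) = (1/21) / (2/9) = 3/14.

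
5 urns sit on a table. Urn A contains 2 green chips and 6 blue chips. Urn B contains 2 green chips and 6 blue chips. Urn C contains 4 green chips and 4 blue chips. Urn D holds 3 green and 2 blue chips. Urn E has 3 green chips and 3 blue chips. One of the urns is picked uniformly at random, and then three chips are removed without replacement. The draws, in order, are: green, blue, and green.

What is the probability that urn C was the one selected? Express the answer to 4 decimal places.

Compute the likelihood of the observed sequence for each case: P(data | urn A) = (2/8)(6/7)(1/6) = 1/28; P(data | urn B) = (2/8)(6/7)(1/6) = 1/28; P(data | urn C) = (4/8)(4/7)(3/6) = 1/7; P(data | urn D) = (3/5)(2/4)(2/3) = 1/5; P(data | urn E) = (3/6)(3/5)(2/4) = 3/20.
The prior-weighted likelihoods are 1/5 · 1/28 = 1/140, 1/5 · 1/28 = 1/140, 1/5 · 1/7 = 1/35, 1/5 · 1/5 = 1/25, 1/5 · 3/20 = 3/100; with total 79/700.
By Bayes' rule, P(urn C | data) = (1/35) / (79/700) = 20/79.

0.2532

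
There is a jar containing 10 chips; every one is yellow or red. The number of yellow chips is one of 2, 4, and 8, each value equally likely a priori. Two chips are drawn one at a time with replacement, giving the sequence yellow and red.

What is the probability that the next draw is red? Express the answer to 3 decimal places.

0.543

The likelihood of the observed sequence under each hypothesis: P(data | r = 2) = (2/10)(8/10) = 4/25; P(data | r = 4) = (4/10)(6/10) = 6/25; P(data | r = 8) = (8/10)(2/10) = 4/25.
Multiplying each by its prior: 1/3 · 4/25 = 4/75, 1/3 · 6/25 = 2/25, 1/3 · 4/25 = 4/75; these sum to 14/75.
Dividing through by the total gives posterior P(r = 2 | data) = 2/7, P(r = 4 | data) = 3/7, P(r = 8 | data) = 2/7.
So P(red next | data) = Σ P(red next | H) P(H | data) = (4/5)(2/7) + (3/5)(3/7) + (1/5)(2/7) = 19/35.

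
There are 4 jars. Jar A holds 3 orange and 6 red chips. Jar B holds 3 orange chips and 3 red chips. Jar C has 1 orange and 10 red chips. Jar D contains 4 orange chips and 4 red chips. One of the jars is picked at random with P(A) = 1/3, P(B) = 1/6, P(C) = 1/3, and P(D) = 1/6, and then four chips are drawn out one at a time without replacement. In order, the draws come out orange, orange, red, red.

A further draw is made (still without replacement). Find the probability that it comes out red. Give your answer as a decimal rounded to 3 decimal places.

0.617

Under each hypothesis, the probability of the observed sequence is: P(data | jar A) = (3/9)(2/8)(6/7)(5/6) = 5/84; P(data | jar B) = (3/6)(2/5)(3/4)(2/3) = 1/10; P(data | jar C) = (1/11)(0/10) = 0; P(data | jar D) = (4/8)(3/7)(4/6)(3/5) = 3/35.
The prior-weighted likelihoods are 1/3 · 5/84 = 5/252, 1/6 · 1/10 = 1/60, 1/3 · 0 = 0, 1/6 · 3/35 = 1/70; with total 16/315.
The posterior is then P(jar A | data) = 25/64, P(jar B | data) = 21/64, P(jar C | data) = 0, P(jar D | data) = 9/32.
The predictive probability is P(red next | data) = (4/5)(25/64) + (1/2)(21/64) + (1/2)(9/32) = 79/128.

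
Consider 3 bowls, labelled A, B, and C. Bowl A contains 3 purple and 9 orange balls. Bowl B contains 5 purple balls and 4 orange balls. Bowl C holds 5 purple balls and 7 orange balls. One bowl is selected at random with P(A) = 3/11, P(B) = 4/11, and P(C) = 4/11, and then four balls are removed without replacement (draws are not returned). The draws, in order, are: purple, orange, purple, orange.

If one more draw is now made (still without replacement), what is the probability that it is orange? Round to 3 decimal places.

0.563

The likelihood of the observed sequence under each hypothesis: P(data | bowl A) = (3/12)(9/11)(2/10)(8/9) = 0.036364; P(data | bowl B) = (5/9)(4/8)(4/7)(3/6) = 0.079365; P(data | bowl C) = (5/12)(7/11)(4/10)(6/9) = 0.070707.
The prior-weighted likelihoods are 3/11 · 0.036364 = 0.0099174, 4/11 · 0.079365 = 0.02886, 4/11 · 0.070707 = 0.025712; with total 0.064489.
Dividing through by the total gives posterior P(bowl A | data) = 0.15378, P(bowl B | data) = 0.44752, P(bowl C | data) = 0.3987.
The predictive probability is P(orange next | data) = (7/8)(0.15378) + (2/5)(0.44752) + (5/8)(0.3987) = 0.56275.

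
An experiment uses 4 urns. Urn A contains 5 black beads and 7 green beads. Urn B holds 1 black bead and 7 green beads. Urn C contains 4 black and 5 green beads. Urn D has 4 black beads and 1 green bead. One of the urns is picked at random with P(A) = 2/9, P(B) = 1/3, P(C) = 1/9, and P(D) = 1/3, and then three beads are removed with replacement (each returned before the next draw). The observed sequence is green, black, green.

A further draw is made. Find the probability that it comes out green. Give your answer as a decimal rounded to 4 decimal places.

0.6370

For each hypothesis, P(data | H) works out to: P(data | urn A) = (7/12)(5/12)(7/12) = 0.14178; P(data | urn B) = (7/8)(1/8)(7/8) = 0.095703; P(data | urn C) = (5/9)(4/9)(5/9) = 0.13717; P(data | urn D) = (1/5)(4/5)(1/5) = 0.032.
Multiplying each by its prior: 2/9 · 0.14178 = 0.031507, 1/3 · 0.095703 = 0.031901, 1/9 · 0.13717 = 0.015242, 1/3 · 0.032 = 0.010667; these sum to 0.089316.
Dividing through by the total gives posterior P(urn A | data) = 0.35276, P(urn B | data) = 0.35717, P(urn C | data) = 0.17065, P(urn D | data) = 0.11943.
Averaging over the posterior, P(green next | data) = (7/12)(0.35276) + (7/8)(0.35717) + (5/9)(0.17065) + (1/5)(0.11943) = 0.63699.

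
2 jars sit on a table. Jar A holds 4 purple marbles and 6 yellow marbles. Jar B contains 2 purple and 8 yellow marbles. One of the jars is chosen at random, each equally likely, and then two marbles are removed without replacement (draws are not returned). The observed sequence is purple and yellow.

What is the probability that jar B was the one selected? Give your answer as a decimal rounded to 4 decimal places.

For each hypothesis, P(data | H) works out to: P(data | jar A) = (4/10)(6/9) = 4/15; P(data | jar B) = (2/10)(8/9) = 8/45.
The prior-weighted likelihoods are 1/2 · 4/15 = 2/15, 1/2 · 8/45 = 4/45; with total 2/9.
Therefore the posterior P(jar B | data) = (4/45) / (2/9) = 2/5.

0.4000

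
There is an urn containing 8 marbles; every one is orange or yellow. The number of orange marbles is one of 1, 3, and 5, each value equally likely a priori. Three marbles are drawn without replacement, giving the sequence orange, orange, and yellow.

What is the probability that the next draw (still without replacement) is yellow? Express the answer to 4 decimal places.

For each hypothesis, P(data | H) works out to: P(data | r = 1) = (1/8)(0/7) = 0; P(data | r = 3) = (3/8)(2/7)(5/6) = 5/56; P(data | r = 5) = (5/8)(4/7)(3/6) = 5/28.
Weighting by the prior gives 1/3 · 0 = 0, 1/3 · 5/56 = 5/168, 1/3 · 5/28 = 5/84; summing to 5/56.
Normalising, the posterior is P(r = 1 | data) = 0, P(r = 3 | data) = 1/3, P(r = 5 | data) = 2/3.
So P(yellow next | data) = Σ P(yellow next | H) P(H | data) = (4/5)(1/3) + (2/5)(2/3) = 8/15.

0.5333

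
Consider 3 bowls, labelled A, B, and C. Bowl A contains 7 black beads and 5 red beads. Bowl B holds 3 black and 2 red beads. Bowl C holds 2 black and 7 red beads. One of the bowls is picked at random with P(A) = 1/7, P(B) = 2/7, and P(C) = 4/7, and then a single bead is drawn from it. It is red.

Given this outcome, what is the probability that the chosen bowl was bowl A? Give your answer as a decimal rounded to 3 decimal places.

0.096

Compute the likelihood of this draw for each case: P(data | bowl A) = (5/12) = 0.41667; P(data | bowl B) = (2/5) = 0.4; P(data | bowl C) = (7/9) = 0.77778.
Weighting by the prior gives 1/7 · 0.41667 = 0.059524, 2/7 · 0.4 = 0.11429, 4/7 · 0.77778 = 0.44444; these sum to 0.61825.
By Bayes' rule, P(bowl A | data) = (0.059524) / (0.61825) = 0.096277.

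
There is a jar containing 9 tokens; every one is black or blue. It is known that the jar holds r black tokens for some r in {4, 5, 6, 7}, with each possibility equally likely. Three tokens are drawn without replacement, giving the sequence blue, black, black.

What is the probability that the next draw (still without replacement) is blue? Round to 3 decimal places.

0.395

Compute the likelihood of the observed sequence for each case: P(data | r = 4) = (5/9)(4/8)(3/7) = 0.11905; P(data | r = 5) = (4/9)(5/8)(4/7) = 0.15873; P(data | r = 6) = (3/9)(6/8)(5/7) = 0.17857; P(data | r = 7) = (2/9)(7/8)(6/7) = 0.16667.
Multiplying each by its prior: 1/4 · 0.11905 = 0.029762, 1/4 · 0.15873 = 0.039683, 1/4 · 0.17857 = 0.044643, 1/4 · 0.16667 = 0.041667; these sum to 0.15575.
The posterior is then P(r = 4 | data) = 0.19108, P(r = 5 | data) = 0.25478, P(r = 6 | data) = 0.28662, P(r = 7 | data) = 0.26752.
Averaging over the posterior, P(blue next | data) = (2/3)(0.19108) + (1/2)(0.25478) + (1/3)(0.28662) + (1/6)(0.26752) = 0.3949.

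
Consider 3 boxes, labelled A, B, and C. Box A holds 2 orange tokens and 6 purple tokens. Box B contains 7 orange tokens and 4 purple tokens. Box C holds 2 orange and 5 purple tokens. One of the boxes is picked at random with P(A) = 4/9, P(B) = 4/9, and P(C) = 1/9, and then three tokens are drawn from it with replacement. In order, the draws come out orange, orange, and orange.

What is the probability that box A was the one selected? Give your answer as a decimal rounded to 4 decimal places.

Compute the likelihood of the observed sequence for each case: P(data | box A) = (2/8)(2/8)(2/8) = 0.015625; P(data | box B) = (7/11)(7/11)(7/11) = 0.2577; P(data | box C) = (2/7)(2/7)(2/7) = 0.023324.
The prior-weighted likelihoods are 4/9 · 0.015625 = 0.0069444, 4/9 · 0.2577 = 0.11453, 1/9 · 0.023324 = 0.0025915; with total 0.12407.
Hence P(box A | data) = (0.0069444) / (0.12407) = 0.055972.

0.0560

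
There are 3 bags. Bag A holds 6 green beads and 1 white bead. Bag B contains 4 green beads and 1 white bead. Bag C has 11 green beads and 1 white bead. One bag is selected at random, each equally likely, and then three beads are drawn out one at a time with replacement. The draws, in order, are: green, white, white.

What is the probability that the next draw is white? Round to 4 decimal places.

0.1688

The likelihood of the observed sequence under each hypothesis: P(data | bag A) = (6/7)(1/7)(1/7) = 0.017493; P(data | bag B) = (4/5)(1/5)(1/5) = 0.032; P(data | bag C) = (11/12)(1/12)(1/12) = 0.0063657.
The prior-weighted likelihoods are 1/3 · 0.017493 = 0.0058309, 1/3 · 0.032 = 0.010667, 1/3 · 0.0063657 = 0.0021219; these sum to 0.018619.
Normalising, the posterior is P(bag A | data) = 0.31316, P(bag B | data) = 0.57288, P(bag C | data) = 0.11396.
The predictive probability is P(white next | data) = (1/7)(0.31316) + (1/5)(0.57288) + (1/12)(0.11396) = 0.16881.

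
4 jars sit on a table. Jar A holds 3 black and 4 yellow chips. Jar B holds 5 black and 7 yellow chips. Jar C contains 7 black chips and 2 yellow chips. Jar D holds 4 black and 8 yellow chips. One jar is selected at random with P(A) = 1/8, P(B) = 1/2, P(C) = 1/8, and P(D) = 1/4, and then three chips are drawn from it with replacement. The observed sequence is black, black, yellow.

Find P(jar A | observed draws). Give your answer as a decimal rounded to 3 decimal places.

For each hypothesis, P(data | H) works out to: P(data | jar A) = (3/7)(3/7)(4/7) = 0.10496; P(data | jar B) = (5/12)(5/12)(7/12) = 0.10127; P(data | jar C) = (7/9)(7/9)(2/9) = 0.13443; P(data | jar D) = (4/12)(4/12)(8/12) = 0.074074.
Weighting by the prior gives 1/8 · 0.10496 = 0.01312, 1/2 · 0.10127 = 0.050637, 1/8 · 0.13443 = 0.016804, 1/4 · 0.074074 = 0.018519; summing to 0.099078.
Therefore the posterior P(jar A | data) = (0.01312) / (0.099078) = 0.13242.

0.132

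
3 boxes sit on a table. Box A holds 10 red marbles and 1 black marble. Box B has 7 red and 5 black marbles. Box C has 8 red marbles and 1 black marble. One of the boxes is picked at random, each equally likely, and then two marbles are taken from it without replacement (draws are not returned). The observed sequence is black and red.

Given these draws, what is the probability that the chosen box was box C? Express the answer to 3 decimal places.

For each hypothesis, P(data | H) works out to: P(data | box A) = (1/11)(10/10) = 0.090909; P(data | box B) = (5/12)(7/11) = 0.26515; P(data | box C) = (1/9)(8/8) = 0.11111.
The prior-weighted likelihoods are 1/3 · 0.090909 = 0.030303, 1/3 · 0.26515 = 0.088384, 1/3 · 0.11111 = 0.037037; these sum to 0.15572.
So P(box C | data) = (0.037037) / (0.15572) = 0.23784.

0.238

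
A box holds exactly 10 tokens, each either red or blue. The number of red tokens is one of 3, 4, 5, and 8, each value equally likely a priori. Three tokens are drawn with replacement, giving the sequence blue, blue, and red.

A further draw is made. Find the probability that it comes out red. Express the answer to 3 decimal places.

Compute the likelihood of the observed sequence for each case: P(data | r = 3) = (7/10)(7/10)(3/10) = 0.147; P(data | r = 4) = (6/10)(6/10)(4/10) = 0.144; P(data | r = 5) = (5/10)(5/10)(5/10) = 0.125; P(data | r = 8) = (2/10)(2/10)(8/10) = 0.032.
The prior-weighted likelihoods are 1/4 · 0.147 = 0.03675, 1/4 · 0.144 = 0.036, 1/4 · 0.125 = 0.03125, 1/4 · 0.032 = 0.008; summing to 0.112.
Normalising, the posterior is P(r = 3 | data) = 0.32812, P(r = 4 | data) = 0.32143, P(r = 5 | data) = 0.27902, P(r = 8 | data) = 0.071429.
Averaging over the posterior, P(red next | data) = (3/10)(0.32812) + (2/5)(0.32143) + (1/2)(0.27902) + (4/5)(0.071429) = 0.42366.

0.424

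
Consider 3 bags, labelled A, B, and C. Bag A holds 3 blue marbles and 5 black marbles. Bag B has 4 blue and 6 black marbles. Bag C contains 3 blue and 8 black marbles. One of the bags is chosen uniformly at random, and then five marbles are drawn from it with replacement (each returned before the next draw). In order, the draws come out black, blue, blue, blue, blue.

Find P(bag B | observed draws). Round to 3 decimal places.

0.484

The likelihood of the observed sequence under each hypothesis: P(data | bag A) = (5/8)(3/8)(3/8)(3/8)(3/8) = 0.01236; P(data | bag B) = (6/10)(4/10)(4/10)(4/10)(4/10) = 0.01536; P(data | bag C) = (8/11)(3/11)(3/11)(3/11)(3/11) = 0.0040236.
The prior-weighted likelihoods are 1/3 · 0.01236 = 0.0041199, 1/3 · 0.01536 = 0.00512, 1/3 · 0.0040236 = 0.0013412; summing to 0.010581.
By Bayes' rule, P(bag B | data) = (0.00512) / (0.010581) = 0.48388.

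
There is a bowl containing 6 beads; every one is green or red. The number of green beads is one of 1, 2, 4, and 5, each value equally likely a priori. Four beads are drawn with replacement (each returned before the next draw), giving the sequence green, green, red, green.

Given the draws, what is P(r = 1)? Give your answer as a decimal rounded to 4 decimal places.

For each hypothesis, P(data | H) works out to: P(data | r = 1) = (1/6)(1/6)(5/6)(1/6) = 0.003858; P(data | r = 2) = (2/6)(2/6)(4/6)(2/6) = 0.024691; P(data | r = 4) = (4/6)(4/6)(2/6)(4/6) = 0.098765; P(data | r = 5) = (5/6)(5/6)(1/6)(5/6) = 0.096451.
Weighting by the prior gives 1/4 · 0.003858 = 0.00096451, 1/4 · 0.024691 = 0.0061728, 1/4 · 0.098765 = 0.024691, 1/4 · 0.096451 = 0.024113; summing to 0.055941.
Hence P(r = 1 | data) = (0.00096451) / (0.055941) = 0.017241.

0.0172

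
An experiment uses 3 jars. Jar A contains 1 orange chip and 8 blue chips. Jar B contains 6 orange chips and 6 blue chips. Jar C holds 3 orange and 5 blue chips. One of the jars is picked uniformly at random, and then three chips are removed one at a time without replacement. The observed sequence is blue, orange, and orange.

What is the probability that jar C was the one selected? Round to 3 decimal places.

Under each hypothesis, the probability of the observed sequence is: P(data | jar A) = (8/9)(1/8)(0/7) = 0; P(data | jar B) = (6/12)(6/11)(5/10) = 0.13636; P(data | jar C) = (5/8)(3/7)(2/6) = 0.089286.
Multiplying each by its prior: 1/3 · 0 = 0, 1/3 · 0.13636 = 0.045455, 1/3 · 0.089286 = 0.029762; these sum to 0.075216.
So P(jar C | data) = (0.029762) / (0.075216) = 0.39568.

0.396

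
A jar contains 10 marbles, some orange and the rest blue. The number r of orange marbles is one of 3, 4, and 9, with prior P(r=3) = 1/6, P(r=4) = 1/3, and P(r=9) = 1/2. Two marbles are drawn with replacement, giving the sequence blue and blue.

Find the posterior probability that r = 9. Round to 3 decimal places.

Under each hypothesis, the probability of the observed sequence is: P(data | r = 3) = (7/10)(7/10) = 49/100; P(data | r = 4) = (6/10)(6/10) = 9/25; P(data | r = 9) = (1/10)(1/10) = 1/100.
Multiplying each by its prior: 1/6 · 49/100 = 49/600, 1/3 · 9/25 = 3/25, 1/2 · 1/100 = 1/200; summing to 31/150.
So P(r = 9 | data) = (1/200) / (31/150) = 3/124.

0.024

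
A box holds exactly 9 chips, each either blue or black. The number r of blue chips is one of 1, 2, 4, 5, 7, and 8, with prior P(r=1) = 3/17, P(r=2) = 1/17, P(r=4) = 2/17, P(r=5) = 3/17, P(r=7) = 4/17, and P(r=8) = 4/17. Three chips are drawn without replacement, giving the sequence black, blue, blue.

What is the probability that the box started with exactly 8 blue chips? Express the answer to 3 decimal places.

Compute the likelihood of the observed sequence for each case: P(data | r = 1) = (8/9)(1/8)(0/7) = 0; P(data | r = 2) = (7/9)(2/8)(1/7) = 0.027778; P(data | r = 4) = (5/9)(4/8)(3/7) = 0.11905; P(data | r = 5) = (4/9)(5/8)(4/7) = 0.15873; P(data | r = 7) = (2/9)(7/8)(6/7) = 0.16667; P(data | r = 8) = (1/9)(8/8)(7/7) = 0.11111.
Multiplying each by its prior: 3/17 · 0 = 0, 1/17 · 0.027778 = 0.001634, 2/17 · 0.11905 = 0.014006, 3/17 · 0.15873 = 0.028011, 4/17 · 0.16667 = 0.039216, 4/17 · 0.11111 = 0.026144; summing to 0.10901.
Therefore the posterior P(r = 8 | data) = (0.026144) / (0.10901) = 0.23983.

0.240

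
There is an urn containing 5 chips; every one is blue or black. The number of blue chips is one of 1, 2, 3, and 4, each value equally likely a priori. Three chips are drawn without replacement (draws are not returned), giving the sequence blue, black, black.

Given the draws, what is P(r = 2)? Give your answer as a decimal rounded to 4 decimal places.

0.4000

Compute the likelihood of the observed sequence for each case: P(data | r = 1) = (1/5)(4/4)(3/3) = 1/5; P(data | r = 2) = (2/5)(3/4)(2/3) = 1/5; P(data | r = 3) = (3/5)(2/4)(1/3) = 1/10; P(data | r = 4) = (4/5)(1/4)(0/3) = 0.
Multiplying each by its prior: 1/4 · 1/5 = 1/20, 1/4 · 1/5 = 1/20, 1/4 · 1/10 = 1/40, 1/4 · 0 = 0; with total 1/8.
By Bayes' rule, P(r = 2 | data) = (1/20) / (1/8) = 2/5.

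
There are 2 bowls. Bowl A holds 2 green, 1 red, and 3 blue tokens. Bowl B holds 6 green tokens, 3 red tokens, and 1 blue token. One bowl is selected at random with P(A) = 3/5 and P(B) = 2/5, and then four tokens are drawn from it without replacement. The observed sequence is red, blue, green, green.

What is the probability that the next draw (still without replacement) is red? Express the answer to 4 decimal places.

For each hypothesis, P(data | H) works out to: P(data | bowl A) = (1/6)(3/5)(2/4)(1/3) = 1/60; P(data | bowl B) = (3/10)(1/9)(6/8)(5/7) = 1/56.
Weighting by the prior gives 3/5 · 1/60 = 1/100, 2/5 · 1/56 = 1/140; these sum to 3/175.
The posterior is then P(bowl A | data) = 7/12, P(bowl B | data) = 5/12.
Averaging over the posterior, P(red next | data) = (0)(7/12) + (1/3)(5/12) = 5/36.

0.1389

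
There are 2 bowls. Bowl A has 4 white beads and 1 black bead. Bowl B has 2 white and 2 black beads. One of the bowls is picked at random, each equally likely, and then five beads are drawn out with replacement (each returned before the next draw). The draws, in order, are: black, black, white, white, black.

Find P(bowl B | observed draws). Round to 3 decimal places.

For each hypothesis, P(data | H) works out to: P(data | bowl A) = (1/5)(1/5)(4/5)(4/5)(1/5) = 0.00512; P(data | bowl B) = (2/4)(2/4)(2/4)(2/4)(2/4) = 0.03125.
Weighting by the prior gives 1/2 · 0.00512 = 0.00256, 1/2 · 0.03125 = 0.015625; summing to 0.018185.
By Bayes' rule, P(bowl B | data) = (0.015625) / (0.018185) = 0.85922.

0.859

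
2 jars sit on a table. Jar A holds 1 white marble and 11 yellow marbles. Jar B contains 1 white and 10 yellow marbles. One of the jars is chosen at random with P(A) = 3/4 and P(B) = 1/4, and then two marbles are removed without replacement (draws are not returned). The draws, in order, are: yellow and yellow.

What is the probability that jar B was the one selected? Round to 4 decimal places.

Compute the likelihood of the observed sequence for each case: P(data | jar A) = (11/12)(10/11) = 5/6; P(data | jar B) = (10/11)(9/10) = 9/11.
Weighting by the prior gives 3/4 · 5/6 = 5/8, 1/4 · 9/11 = 9/44; with total 73/88.
Therefore the posterior P(jar B | data) = (9/44) / (73/88) = 18/73.

0.2466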